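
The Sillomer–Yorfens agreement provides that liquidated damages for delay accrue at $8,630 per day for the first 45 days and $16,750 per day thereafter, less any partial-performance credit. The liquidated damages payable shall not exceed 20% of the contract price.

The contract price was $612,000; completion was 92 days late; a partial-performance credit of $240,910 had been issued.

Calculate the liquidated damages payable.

$122,400

First 45 days: 45 × $8,630 = $388,350
Remaining days: (92 − 45) × $16,750 = $787,250
Accrued per-day damages: $388,350 + $787,250 = $1,175,600
Less partial-performance credit: $1,175,600 − $240,910 = $934,690
Cap: 20% of $612,000 = $122,400
Cap at $122,400: $934,690 exceeds the cap → $122,400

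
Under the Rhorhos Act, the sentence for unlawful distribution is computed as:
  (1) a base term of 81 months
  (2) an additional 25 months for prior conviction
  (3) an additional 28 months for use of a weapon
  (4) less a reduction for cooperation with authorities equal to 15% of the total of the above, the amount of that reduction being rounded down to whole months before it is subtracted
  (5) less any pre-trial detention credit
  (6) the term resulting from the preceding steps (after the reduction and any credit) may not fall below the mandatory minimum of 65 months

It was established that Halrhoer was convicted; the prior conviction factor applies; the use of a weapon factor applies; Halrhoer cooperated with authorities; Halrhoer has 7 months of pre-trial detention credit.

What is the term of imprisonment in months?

Sentence: 107 months

Prior conviction enhancement: +25 months
Use of a weapon enhancement: +28 months
Adjusted term: 81 months + 25 months + 28 months = 134 months
Cooperation with authorities reduction: 15% of 134 months = 20 months (rounded down)
After reduction: 134 − 20 = 114 months
Less pre-trial detention credit: 114 months − 7 months = 107 months
Minimum 65 months: 107 months meets the minimum, no increase.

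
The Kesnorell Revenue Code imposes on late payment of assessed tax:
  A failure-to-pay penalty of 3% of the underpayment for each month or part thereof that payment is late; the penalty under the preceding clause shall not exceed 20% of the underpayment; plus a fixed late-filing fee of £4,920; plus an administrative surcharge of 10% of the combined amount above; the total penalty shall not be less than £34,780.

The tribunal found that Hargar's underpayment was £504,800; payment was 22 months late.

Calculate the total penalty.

Accrued rate: 3% × 22 = 66%, capped at 20% → 20%
Failure-to-pay penalty: 20% of £504,800 = £100,960
Penalty before surcharge: £100,960 + £4,920 = £105,880
Administrative surcharge: 10% of £105,880 = £10,588
Total penalty: £105,880 + £10,588 = £116,468
Minimum £34,780: £116,468 meets the minimum, no increase.

Penalty: £116,468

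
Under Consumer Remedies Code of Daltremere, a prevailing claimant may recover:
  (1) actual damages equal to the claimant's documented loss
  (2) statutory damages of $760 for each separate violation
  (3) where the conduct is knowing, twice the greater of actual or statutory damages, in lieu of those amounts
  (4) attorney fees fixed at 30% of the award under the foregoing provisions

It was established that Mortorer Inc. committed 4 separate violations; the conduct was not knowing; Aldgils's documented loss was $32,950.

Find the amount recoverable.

Statutory damages: 4 × $760 = $3,040
Conduct not knowing: the in-lieu enhancement does not apply.
Actual plus statutory damages: $32,950 + $3,040 = $35,990
Attorney fees: 30% of $35,990 = $10,797
Total recovery: $35,990 + $10,797 = $46,787

$46,787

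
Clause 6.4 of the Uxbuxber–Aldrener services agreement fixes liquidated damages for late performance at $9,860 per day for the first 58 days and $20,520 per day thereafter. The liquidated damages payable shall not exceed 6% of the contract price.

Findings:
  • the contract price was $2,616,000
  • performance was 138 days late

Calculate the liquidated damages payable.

First 58 days: 58 × $9,860 = $571,880
Remaining days: (138 − 58) × $20,520 = $1,641,600
Accrued per-day damages: $571,880 + $1,641,600 = $2,213,480
Cap: 6% of $2,616,000 = $156,960
Cap at $156,960: $2,213,480 exceeds the cap → $156,960

$156,960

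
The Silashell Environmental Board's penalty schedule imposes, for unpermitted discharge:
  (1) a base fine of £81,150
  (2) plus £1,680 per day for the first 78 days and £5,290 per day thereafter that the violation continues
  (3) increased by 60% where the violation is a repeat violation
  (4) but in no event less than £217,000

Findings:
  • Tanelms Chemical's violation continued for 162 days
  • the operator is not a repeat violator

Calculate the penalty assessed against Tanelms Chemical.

£656,550

First 78 days: 78 × £1,680 = £131,040
Remaining days: (162 − 78) × £5,290 = £444,360
Per-day component: £131,040 + £444,360 = £575,400
Base plus per-day: £81,150 + £575,400 = £656,550
The operator is not a repeat violator: no 60% increase.
Minimum £217,000: £656,550 meets the minimum, no increase.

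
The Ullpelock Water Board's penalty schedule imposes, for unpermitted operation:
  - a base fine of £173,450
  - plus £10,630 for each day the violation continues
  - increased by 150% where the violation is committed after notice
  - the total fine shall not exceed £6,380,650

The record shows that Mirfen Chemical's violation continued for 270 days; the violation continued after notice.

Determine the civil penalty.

£6,380,650

Per-day component: 270 × £10,630 = £2,870,100
Base plus per-day: £173,450 + £2,870,100 = £3,043,550
Enhancement: 150% of £3,043,550 = £4,565,325
Enhanced fine: £3,043,550 + £4,565,325 = £7,608,875
Cap at £6,380,650: £7,608,875 exceeds the cap → £6,380,650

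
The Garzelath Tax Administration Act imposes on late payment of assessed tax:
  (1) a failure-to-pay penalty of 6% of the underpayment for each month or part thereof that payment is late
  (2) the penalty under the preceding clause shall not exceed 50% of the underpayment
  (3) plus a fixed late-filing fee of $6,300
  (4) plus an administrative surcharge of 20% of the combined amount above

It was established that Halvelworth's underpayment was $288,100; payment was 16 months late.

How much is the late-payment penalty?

$180,420

Accrued rate: 6% × 16 = 96%, capped at 50% → 50%
Failure-to-pay penalty: 50% of $288,100 = $144,050
Penalty before surcharge: $144,050 + $6,300 = $150,350
Administrative surcharge: 20% of $150,350 = $30,070
Total penalty: $150,350 + $30,070 = $180,420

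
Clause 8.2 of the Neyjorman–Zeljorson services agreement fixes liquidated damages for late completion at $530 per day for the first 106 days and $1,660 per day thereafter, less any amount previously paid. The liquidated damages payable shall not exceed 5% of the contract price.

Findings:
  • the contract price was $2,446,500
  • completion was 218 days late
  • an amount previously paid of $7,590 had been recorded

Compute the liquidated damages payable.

$122,325

First 106 days: 106 × $530 = $56,180
Remaining days: (218 − 106) × $1,660 = $185,920
Accrued per-day damages: $56,180 + $185,920 = $242,100
Less amount previously paid: $242,100 − $7,590 = $234,510
Cap: 5% of $2,446,500 = $122,325
Cap at $122,325: $234,510 exceeds the cap → $122,325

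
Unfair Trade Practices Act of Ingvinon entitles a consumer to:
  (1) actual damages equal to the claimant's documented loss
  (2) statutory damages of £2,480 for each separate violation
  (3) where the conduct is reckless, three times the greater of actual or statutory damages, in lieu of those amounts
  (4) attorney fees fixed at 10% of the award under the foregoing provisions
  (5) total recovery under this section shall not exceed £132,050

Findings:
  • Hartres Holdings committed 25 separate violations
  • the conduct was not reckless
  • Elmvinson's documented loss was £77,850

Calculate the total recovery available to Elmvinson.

£132,050

Statutory damages: 25 × £2,480 = £62,000
Conduct not reckless: the in-lieu enhancement does not apply.
Actual plus statutory damages: £77,850 + £62,000 = £139,850
Attorney fees: 10% of £139,850 = £13,985
Total before cap: £139,850 + £13,985 = £153,835
Cap at £132,050: £153,835 exceeds the cap → £132,050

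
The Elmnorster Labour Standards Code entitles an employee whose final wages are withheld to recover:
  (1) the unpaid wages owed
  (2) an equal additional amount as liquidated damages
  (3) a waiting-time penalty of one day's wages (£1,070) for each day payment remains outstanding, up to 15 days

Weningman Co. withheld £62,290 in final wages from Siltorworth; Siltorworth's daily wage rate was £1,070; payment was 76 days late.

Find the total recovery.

Liquidated damages (equal amount): £62,290
Penalty days: min(76, 15) = 15
Waiting-time penalty: 15 × £1,070 = £16,050
Total award: £62,290 + £62,290 + £16,050 = £140,630

£140,630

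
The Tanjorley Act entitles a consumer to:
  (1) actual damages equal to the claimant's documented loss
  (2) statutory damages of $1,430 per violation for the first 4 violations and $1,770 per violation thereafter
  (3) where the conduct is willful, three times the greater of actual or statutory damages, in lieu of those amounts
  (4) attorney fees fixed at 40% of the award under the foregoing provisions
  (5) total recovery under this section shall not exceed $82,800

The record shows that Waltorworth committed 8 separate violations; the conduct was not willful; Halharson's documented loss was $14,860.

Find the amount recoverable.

Total recovery: $38,724

First 4 violations: 4 × $1,430 = $5,720
Remaining violations: (8 − 4) × $1,770 = $7,080
Statutory damages: $5,720 + $7,080 = $12,800
Conduct not willful: the in-lieu enhancement does not apply.
Actual plus statutory damages: $14,860 + $12,800 = $27,660
Attorney fees: 40% of $27,660 = $11,064
Total before cap: $27,660 + $11,064 = $38,724
Cap at $82,800: $38,724 is within the cap, no reduction.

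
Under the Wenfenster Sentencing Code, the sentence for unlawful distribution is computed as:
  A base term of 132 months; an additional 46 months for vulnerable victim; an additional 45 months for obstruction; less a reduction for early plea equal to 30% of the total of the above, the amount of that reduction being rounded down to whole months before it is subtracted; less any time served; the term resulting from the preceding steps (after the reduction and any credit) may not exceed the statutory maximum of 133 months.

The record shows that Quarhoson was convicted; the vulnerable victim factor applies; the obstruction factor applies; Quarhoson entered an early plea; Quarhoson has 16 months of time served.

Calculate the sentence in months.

133 months

Vulnerable victim enhancement: +46 months
Obstruction enhancement: +45 months
Adjusted term: 132 months + 46 months + 45 months = 223 months
Early plea reduction: 30% of 223 months = 66 months (rounded down)
After reduction: 223 − 66 = 157 months
Less time served: 157 months − 16 months = 141 months
Cap at 133 months: 141 months exceeds the cap → 133 months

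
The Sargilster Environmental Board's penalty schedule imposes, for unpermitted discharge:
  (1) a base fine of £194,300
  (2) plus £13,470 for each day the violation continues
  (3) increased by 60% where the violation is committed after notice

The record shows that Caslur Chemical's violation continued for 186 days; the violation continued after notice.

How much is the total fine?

Per-day component: 186 × £13,470 = £2,505,420
Base plus per-day: £194,300 + £2,505,420 = £2,699,720
Enhancement: 60% of £2,699,720 = £1,619,832
Enhanced fine: £2,699,720 + £1,619,832 = £4,319,552

£4,319,552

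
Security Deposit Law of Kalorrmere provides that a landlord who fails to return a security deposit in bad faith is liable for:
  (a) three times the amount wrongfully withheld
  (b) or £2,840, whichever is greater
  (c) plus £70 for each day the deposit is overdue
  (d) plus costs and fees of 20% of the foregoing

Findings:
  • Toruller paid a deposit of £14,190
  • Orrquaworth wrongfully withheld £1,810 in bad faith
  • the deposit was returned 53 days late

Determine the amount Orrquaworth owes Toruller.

Trebled: 3 × £1,810 = £5,430
Minimum £2,840: £5,430 meets the minimum, no increase.
Late-return penalty: 53 × £70 = £3,710
Damages plus late penalty: £5,430 + £3,710 = £9,140
Costs and fees: 20% of £9,140 = £1,828
Total recovery: £9,140 + £1,828 = £10,968

£10,968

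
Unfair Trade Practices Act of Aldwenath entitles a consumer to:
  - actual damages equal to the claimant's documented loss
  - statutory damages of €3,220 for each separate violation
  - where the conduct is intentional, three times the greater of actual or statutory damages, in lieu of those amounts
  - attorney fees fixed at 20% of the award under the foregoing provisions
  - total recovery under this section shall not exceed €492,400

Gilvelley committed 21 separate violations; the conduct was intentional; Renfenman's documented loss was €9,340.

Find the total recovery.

€243,432

Statutory damages: 21 × €3,220 = €67,620
Greater of actual damages (€9,340) or statutory damages (€67,620): €67,620
Trebled: 3 × €67,620 = €202,860
Attorney fees: 20% of €202,860 = €40,572
Total before cap: €202,860 + €40,572 = €243,432
Cap at €492,400: €243,432 is within the cap, no reduction.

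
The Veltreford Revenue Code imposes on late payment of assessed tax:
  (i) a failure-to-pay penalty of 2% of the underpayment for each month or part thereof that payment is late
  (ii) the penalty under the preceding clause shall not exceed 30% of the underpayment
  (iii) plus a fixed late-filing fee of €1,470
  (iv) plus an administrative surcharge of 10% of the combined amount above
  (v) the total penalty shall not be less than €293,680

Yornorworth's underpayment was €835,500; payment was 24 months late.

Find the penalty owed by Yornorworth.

Accrued rate: 2% × 24 = 48%, capped at 30% → 30%
Failure-to-pay penalty: 30% of €835,500 = €250,650
Penalty before surcharge: €250,650 + €1,470 = €252,120
Administrative surcharge: 10% of €252,120 = €25,212
Total penalty: €252,120 + €25,212 = €277,332
Minimum €293,680: €277,332 is below the minimum → €293,680

€293,680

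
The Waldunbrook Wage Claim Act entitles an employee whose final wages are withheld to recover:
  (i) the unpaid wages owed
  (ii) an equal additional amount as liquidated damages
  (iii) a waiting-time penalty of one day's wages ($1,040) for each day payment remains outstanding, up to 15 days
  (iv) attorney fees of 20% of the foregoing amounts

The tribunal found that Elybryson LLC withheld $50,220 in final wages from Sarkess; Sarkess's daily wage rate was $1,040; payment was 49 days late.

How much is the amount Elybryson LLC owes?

Liquidated damages (equal amount): $50,220
Penalty days: min(49, 15) = 15
Waiting-time penalty: 15 × $1,040 = $15,600
Subtotal: $50,220 + $50,220 + $15,600 = $116,040
Attorney fees: 20% of $116,040 = $23,208
Total award: $116,040 + $23,208 = $139,248

$139,248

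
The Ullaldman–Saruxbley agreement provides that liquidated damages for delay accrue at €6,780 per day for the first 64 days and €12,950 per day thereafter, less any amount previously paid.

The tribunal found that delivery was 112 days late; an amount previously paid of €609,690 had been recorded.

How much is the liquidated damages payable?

€445,830

First 64 days: 64 × €6,780 = €433,920
Remaining days: (112 − 64) × €12,950 = €621,600
Accrued per-day damages: €433,920 + €621,600 = €1,055,520
Less amount previously paid: €1,055,520 − €609,690 = €445,830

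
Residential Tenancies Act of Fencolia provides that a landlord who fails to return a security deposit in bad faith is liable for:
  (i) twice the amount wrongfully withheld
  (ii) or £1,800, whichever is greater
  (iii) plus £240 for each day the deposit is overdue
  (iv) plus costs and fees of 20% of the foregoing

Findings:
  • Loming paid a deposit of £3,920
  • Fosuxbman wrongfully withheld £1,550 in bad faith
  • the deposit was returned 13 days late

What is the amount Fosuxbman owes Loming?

£7,464

Doubled: 2 × £1,550 = £3,100
Minimum £1,800: £3,100 meets the minimum, no increase.
Late-return penalty: 13 × £240 = £3,120
Damages plus late penalty: £3,100 + £3,120 = £6,220
Costs and fees: 20% of £6,220 = £1,244
Total recovery: £6,220 + £1,244 = £7,464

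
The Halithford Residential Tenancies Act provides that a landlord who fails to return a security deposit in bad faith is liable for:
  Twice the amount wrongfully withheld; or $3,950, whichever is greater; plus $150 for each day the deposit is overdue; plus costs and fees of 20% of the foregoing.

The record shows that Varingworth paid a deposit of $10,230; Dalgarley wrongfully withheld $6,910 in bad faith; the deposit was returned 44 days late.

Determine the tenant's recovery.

Doubled: 2 × $6,910 = $13,820
Minimum $3,950: $13,820 meets the minimum, no increase.
Late-return penalty: 44 × $150 = $6,600
Damages plus late penalty: $13,820 + $6,600 = $20,420
Costs and fees: 20% of $20,420 = $4,084
Total recovery: $20,420 + $4,084 = $24,504

$24,504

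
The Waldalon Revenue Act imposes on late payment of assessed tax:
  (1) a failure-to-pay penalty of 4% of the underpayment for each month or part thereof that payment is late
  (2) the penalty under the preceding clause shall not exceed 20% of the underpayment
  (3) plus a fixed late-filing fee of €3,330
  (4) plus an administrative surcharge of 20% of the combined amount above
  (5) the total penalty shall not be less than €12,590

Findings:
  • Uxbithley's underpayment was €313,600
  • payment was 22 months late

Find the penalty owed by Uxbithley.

€79,260

Accrued rate: 4% × 22 = 88%, capped at 20% → 20%
Failure-to-pay penalty: 20% of €313,600 = €62,720
Penalty before surcharge: €62,720 + €3,330 = €66,050
Administrative surcharge: 20% of €66,050 = €13,210
Total penalty: €66,050 + €13,210 = €79,260
Minimum €12,590: €79,260 meets the minimum, no increase.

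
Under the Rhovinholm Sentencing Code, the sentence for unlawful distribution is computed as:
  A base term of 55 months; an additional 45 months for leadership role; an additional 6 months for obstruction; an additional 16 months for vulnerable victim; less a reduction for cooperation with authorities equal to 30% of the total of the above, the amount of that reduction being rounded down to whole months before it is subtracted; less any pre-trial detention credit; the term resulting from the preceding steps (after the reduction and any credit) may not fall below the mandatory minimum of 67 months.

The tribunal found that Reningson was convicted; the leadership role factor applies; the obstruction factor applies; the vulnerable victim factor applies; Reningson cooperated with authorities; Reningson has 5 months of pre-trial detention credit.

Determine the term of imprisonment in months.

Leadership role enhancement: +45 months
Obstruction enhancement: +6 months
Vulnerable victim enhancement: +16 months
Adjusted term: 55 months + 45 months + 6 months + 16 months = 122 months
Cooperation with authorities reduction: 30% of 122 months = 36 months (rounded down)
After reduction: 122 − 36 = 86 months
Less pre-trial detention credit: 86 months − 5 months = 81 months
Minimum 67 months: 81 months meets the minimum, no increase.

81 months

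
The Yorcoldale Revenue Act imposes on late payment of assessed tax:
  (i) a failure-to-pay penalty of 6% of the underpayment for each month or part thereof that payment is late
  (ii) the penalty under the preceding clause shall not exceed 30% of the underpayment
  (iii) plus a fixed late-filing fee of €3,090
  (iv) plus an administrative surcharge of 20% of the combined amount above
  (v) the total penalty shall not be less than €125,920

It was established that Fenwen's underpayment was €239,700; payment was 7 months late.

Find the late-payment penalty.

Penalty: €125,920

Accrued rate: 6% × 7 = 42%, capped at 30% → 30%
Failure-to-pay penalty: 30% of €239,700 = €71,910
Penalty before surcharge: €71,910 + €3,090 = €75,000
Administrative surcharge: 20% of €75,000 = €15,000
Total penalty: €75,000 + €15,000 = €90,000
Minimum €125,920: €90,000 is below the minimum → €125,920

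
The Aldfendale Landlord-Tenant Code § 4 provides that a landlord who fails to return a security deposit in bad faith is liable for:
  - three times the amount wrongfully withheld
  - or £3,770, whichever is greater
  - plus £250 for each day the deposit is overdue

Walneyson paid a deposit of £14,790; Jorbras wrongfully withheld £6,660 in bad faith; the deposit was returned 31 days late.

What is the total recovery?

£27,730

Trebled: 3 × £6,660 = £19,980
Minimum £3,770: £19,980 meets the minimum, no increase.
Late-return penalty: 31 × £250 = £7,750
Damages plus late penalty: £19,980 + £7,750 = £27,730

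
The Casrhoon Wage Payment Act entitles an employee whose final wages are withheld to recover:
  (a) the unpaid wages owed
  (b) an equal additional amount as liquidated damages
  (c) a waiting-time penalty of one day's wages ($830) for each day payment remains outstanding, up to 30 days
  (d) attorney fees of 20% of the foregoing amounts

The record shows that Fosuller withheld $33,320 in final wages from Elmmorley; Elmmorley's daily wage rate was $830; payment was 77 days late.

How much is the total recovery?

$109,848

Liquidated damages (equal amount): $33,320
Penalty days: min(77, 30) = 30
Waiting-time penalty: 30 × $830 = $24,900
Subtotal: $33,320 + $33,320 + $24,900 = $91,540
Attorney fees: 20% of $91,540 = $18,308
Total award: $91,540 + $18,308 = $109,848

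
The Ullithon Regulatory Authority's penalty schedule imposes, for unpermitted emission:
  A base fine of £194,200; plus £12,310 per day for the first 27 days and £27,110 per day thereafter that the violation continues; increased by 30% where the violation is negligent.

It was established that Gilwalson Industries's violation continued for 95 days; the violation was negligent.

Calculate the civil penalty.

£3,081,065

First 27 days: 27 × £12,310 = £332,370
Remaining days: (95 − 27) × £27,110 = £1,843,480
Per-day component: £332,370 + £1,843,480 = £2,175,850
Base plus per-day: £194,200 + £2,175,850 = £2,370,050
Enhancement: 30% of £2,370,050 = £711,015
Enhanced fine: £2,370,050 + £711,015 = £3,081,065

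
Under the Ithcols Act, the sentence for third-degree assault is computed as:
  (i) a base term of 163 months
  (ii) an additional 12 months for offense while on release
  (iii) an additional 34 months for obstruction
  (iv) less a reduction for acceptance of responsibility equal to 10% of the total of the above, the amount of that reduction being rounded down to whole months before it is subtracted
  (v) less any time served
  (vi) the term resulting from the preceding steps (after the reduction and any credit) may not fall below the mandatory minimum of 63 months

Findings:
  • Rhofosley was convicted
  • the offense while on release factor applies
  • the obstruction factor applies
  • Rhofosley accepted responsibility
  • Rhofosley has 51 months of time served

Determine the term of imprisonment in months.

Offense while on release enhancement: +12 months
Obstruction enhancement: +34 months
Adjusted term: 163 months + 12 months + 34 months = 209 months
Acceptance of responsibility reduction: 10% of 209 months = 20 months (rounded down)
After reduction: 209 − 20 = 189 months
Less time served: 189 months − 51 months = 138 months
Minimum 63 months: 138 months meets the minimum, no increase.

138 months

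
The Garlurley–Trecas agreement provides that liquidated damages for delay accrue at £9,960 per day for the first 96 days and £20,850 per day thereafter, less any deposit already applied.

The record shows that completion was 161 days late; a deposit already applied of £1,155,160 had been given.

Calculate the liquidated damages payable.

First 96 days: 96 × £9,960 = £956,160
Remaining days: (161 − 96) × £20,850 = £1,355,250
Accrued per-day damages: £956,160 + £1,355,250 = £2,311,410
Less deposit already applied: £2,311,410 − £1,155,160 = £1,156,250

£1,156,250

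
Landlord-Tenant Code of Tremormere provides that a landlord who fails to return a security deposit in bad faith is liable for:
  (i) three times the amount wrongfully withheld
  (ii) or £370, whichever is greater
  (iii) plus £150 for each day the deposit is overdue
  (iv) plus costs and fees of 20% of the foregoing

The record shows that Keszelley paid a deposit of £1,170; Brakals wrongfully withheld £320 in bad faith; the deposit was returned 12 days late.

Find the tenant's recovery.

Trebled: 3 × £320 = £960
Minimum £370: £960 meets the minimum, no increase.
Late-return penalty: 12 × £150 = £1,800
Damages plus late penalty: £960 + £1,800 = £2,760
Costs and fees: 20% of £2,760 = £552
Total recovery: £2,760 + £552 = £3,312

Recovery: £3,312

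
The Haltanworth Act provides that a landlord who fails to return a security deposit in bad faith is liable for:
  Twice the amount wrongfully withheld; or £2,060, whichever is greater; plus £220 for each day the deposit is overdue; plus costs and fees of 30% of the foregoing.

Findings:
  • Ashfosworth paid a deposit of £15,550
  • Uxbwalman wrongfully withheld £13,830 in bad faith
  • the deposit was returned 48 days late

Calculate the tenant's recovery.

£49,686

Doubled: 2 × £13,830 = £27,660
Minimum £2,060: £27,660 meets the minimum, no increase.
Late-return penalty: 48 × £220 = £10,560
Damages plus late penalty: £27,660 + £10,560 = £38,220
Costs and fees: 30% of £38,220 = £11,466
Total recovery: £38,220 + £11,466 = £49,686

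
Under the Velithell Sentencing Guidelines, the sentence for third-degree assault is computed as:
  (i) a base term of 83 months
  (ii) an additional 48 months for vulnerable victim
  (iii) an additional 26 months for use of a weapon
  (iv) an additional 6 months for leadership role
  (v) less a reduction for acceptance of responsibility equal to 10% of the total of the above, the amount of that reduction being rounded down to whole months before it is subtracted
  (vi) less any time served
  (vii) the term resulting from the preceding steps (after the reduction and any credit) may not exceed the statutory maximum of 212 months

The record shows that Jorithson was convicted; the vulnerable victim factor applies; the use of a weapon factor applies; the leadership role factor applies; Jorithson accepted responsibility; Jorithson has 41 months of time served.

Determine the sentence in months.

Vulnerable victim enhancement: +48 months
Use of a weapon enhancement: +26 months
Leadership role enhancement: +6 months
Adjusted term: 83 months + 48 months + 26 months + 6 months = 163 months
Acceptance of responsibility reduction: 10% of 163 months = 16 months (rounded down)
After reduction: 163 − 16 = 147 months
Less time served: 147 months − 41 months = 106 months
Cap at 212 months: 106 months is within the cap, no reduction.

106 months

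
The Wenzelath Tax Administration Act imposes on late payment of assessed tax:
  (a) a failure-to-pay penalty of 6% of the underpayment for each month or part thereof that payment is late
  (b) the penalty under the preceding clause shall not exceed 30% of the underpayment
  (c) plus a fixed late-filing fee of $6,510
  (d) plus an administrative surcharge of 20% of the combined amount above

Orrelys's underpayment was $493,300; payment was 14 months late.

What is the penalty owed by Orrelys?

$185,400

Accrued rate: 6% × 14 = 84%, capped at 30% → 30%
Failure-to-pay penalty: 30% of $493,300 = $147,990
Penalty before surcharge: $147,990 + $6,510 = $154,500
Administrative surcharge: 20% of $154,500 = $30,900
Total penalty: $154,500 + $30,900 = $185,400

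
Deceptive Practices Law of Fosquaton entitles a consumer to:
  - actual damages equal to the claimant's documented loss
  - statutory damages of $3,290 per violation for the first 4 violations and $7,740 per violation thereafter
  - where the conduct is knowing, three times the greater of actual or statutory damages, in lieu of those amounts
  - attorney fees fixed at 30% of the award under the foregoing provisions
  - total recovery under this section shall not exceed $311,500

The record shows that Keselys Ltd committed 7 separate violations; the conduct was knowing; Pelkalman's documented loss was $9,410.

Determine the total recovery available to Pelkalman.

$141,882

First 4 violations: 4 × $3,290 = $13,160
Remaining violations: (7 − 4) × $7,740 = $23,220
Statutory damages: $13,160 + $23,220 = $36,380
Greater of actual damages ($9,410) or statutory damages ($36,380): $36,380
Trebled: 3 × $36,380 = $109,140
Attorney fees: 30% of $109,140 = $32,742
Total before cap: $109,140 + $32,742 = $141,882
Cap at $311,500: $141,882 is within the cap, no reduction.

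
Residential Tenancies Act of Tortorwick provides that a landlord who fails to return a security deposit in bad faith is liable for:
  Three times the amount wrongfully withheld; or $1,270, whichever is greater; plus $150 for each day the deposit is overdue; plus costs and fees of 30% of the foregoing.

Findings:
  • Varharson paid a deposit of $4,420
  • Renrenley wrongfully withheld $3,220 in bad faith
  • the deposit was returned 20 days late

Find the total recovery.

$16,458

Trebled: 3 × $3,220 = $9,660
Minimum $1,270: $9,660 meets the minimum, no increase.
Late-return penalty: 20 × $150 = $3,000
Damages plus late penalty: $9,660 + $3,000 = $12,660
Costs and fees: 30% of $12,660 = $3,798
Total recovery: $12,660 + $3,798 = $16,458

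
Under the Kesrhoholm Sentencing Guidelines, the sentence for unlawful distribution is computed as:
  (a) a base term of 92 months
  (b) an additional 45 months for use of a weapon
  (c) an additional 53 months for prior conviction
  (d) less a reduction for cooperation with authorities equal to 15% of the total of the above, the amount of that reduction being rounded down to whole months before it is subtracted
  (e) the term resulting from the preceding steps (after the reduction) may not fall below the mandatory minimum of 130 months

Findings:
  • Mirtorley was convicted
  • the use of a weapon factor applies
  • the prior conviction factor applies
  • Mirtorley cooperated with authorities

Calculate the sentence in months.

Sentence: 162 months

Use of a weapon enhancement: +45 months
Prior conviction enhancement: +53 months
Adjusted term: 92 months + 45 months + 53 months = 190 months
Cooperation with authorities reduction: 15% of 190 months = 28 months (rounded down)
After reduction: 190 − 28 = 162 months
Minimum 130 months: 162 months meets the minimum, no increase.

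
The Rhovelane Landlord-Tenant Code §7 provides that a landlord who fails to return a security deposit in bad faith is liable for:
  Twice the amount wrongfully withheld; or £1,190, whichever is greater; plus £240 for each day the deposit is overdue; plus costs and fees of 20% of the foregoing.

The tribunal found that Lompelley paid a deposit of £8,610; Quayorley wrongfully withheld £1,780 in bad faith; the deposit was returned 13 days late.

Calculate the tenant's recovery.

Doubled: 2 × £1,780 = £3,560
Minimum £1,190: £3,560 meets the minimum, no increase.
Late-return penalty: 13 × £240 = £3,120
Damages plus late penalty: £3,560 + £3,120 = £6,680
Costs and fees: 20% of £6,680 = £1,336
Total recovery: £6,680 + £1,336 = £8,016

£8,016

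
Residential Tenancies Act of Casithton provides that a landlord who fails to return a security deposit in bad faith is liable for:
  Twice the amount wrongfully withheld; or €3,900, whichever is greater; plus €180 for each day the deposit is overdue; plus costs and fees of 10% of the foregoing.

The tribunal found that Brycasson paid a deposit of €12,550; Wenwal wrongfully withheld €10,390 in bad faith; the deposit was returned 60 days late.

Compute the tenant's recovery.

€34,738

Doubled: 2 × €10,390 = €20,780
Minimum €3,900: €20,780 meets the minimum, no increase.
Late-return penalty: 60 × €180 = €10,800
Damages plus late penalty: €20,780 + €10,800 = €31,580
Costs and fees: 10% of €31,580 = €3,158
Total recovery: €31,580 + €3,158 = €34,738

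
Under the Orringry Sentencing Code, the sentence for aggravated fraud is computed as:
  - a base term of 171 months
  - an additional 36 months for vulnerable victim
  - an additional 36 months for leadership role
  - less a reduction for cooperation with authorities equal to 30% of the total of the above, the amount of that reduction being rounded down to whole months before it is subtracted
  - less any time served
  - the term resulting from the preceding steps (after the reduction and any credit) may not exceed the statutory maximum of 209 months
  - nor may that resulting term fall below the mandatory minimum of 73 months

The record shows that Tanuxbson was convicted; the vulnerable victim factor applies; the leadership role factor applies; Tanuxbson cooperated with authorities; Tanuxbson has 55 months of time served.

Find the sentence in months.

Sentence: 116 months

Vulnerable victim enhancement: +36 months
Leadership role enhancement: +36 months
Adjusted term: 171 months + 36 months + 36 months = 243 months
Cooperation with authorities reduction: 30% of 243 months = 72 months (rounded down)
After reduction: 243 − 72 = 171 months
Less time served: 171 months − 55 months = 116 months
Cap at 209 months: 116 months is within the cap, no reduction.
Minimum 73 months: 116 months meets the minimum, no increase.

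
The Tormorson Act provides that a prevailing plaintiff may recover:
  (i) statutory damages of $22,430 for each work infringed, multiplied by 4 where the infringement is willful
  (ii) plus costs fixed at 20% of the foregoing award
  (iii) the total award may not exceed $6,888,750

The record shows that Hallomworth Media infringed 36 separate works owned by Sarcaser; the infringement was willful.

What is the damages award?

Statutory damages: 36 × $22,430 = $807,480
Multiplied by 4: 4 × $807,480 = $3,229,920
Costs: 20% of $3,229,920 = $645,984
Award plus costs: $3,229,920 + $645,984 = $3,875,904
Cap at $6,888,750: $3,875,904 is within the cap, no reduction.

$3,875,904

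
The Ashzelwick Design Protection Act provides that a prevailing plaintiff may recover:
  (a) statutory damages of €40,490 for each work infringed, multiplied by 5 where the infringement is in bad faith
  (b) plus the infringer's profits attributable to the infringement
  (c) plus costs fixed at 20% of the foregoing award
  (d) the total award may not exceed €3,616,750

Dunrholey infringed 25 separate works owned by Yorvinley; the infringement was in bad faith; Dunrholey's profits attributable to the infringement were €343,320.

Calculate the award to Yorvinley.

Statutory damages: 25 × €40,490 = €1,012,250
Multiplied by 5: 5 × €1,012,250 = €5,061,250
Combined award: €5,061,250 + €343,320 = €5,404,570
Costs: 20% of €5,404,570 = €1,080,914
Award plus costs: €5,404,570 + €1,080,914 = €6,485,484
Cap at €3,616,750: €6,485,484 exceeds the cap → €3,616,750

€3,616,750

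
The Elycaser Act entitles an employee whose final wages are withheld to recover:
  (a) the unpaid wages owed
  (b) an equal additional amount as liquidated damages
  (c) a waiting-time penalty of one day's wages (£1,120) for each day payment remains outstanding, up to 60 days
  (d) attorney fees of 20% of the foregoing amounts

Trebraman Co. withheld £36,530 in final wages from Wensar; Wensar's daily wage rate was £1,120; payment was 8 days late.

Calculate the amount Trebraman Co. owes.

Total award: £98,424

Liquidated damages (equal amount): £36,530
Penalty days: min(8, 60) = 8
Waiting-time penalty: 8 × £1,120 = £8,960
Subtotal: £36,530 + £36,530 + £8,960 = £82,020
Attorney fees: 20% of £82,020 = £16,404
Total award: £82,020 + £16,404 = £98,424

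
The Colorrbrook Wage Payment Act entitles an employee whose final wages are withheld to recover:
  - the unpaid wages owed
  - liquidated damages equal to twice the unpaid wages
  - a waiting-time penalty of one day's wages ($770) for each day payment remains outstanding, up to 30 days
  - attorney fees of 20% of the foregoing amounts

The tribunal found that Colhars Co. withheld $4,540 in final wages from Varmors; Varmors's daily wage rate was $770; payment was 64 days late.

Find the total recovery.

$44,064

Doubled: 2 × $4,540 = $9,080
Penalty days: min(64, 30) = 30
Waiting-time penalty: 30 × $770 = $23,100
Subtotal: $4,540 + $9,080 + $23,100 = $36,720
Attorney fees: 20% of $36,720 = $7,344
Total award: $36,720 + $7,344 = $44,064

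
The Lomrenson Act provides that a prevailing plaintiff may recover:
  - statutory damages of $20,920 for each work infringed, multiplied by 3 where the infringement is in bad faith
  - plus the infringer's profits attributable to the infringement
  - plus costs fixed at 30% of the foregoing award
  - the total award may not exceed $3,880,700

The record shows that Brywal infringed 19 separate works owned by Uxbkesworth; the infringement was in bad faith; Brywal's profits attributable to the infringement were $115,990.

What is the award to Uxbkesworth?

$1,700,959

Statutory damages: 19 × $20,920 = $397,480
Trebled: 3 × $397,480 = $1,192,440
Combined award: $1,192,440 + $115,990 = $1,308,430
Costs: 30% of $1,308,430 = $392,529
Award plus costs: $1,308,430 + $392,529 = $1,700,959
Cap at $3,880,700: $1,700,959 is within the cap, no reduction.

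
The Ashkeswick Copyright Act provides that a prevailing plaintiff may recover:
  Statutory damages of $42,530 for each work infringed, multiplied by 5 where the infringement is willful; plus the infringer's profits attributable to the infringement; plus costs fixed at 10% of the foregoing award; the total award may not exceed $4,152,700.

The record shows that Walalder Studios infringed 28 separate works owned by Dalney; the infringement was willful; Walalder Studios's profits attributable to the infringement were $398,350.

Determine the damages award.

Statutory damages: 28 × $42,530 = $1,190,840
Multiplied by 5: 5 × $1,190,840 = $5,954,200
Combined award: $5,954,200 + $398,350 = $6,352,550
Costs: 10% of $6,352,550 = $635,255
Award plus costs: $6,352,550 + $635,255 = $6,987,805
Cap at $4,152,700: $6,987,805 exceeds the cap → $4,152,700

$4,152,700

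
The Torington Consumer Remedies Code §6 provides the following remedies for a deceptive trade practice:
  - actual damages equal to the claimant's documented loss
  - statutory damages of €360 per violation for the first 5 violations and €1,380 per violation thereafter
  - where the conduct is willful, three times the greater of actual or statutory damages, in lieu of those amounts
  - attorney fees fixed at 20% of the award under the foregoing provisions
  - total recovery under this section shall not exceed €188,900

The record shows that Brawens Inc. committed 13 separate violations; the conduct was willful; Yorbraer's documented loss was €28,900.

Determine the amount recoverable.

First 5 violations: 5 × €360 = €1,800
Remaining violations: (13 − 5) × €1,380 = €11,040
Statutory damages: €1,800 + €11,040 = €12,840
Greater of actual damages (€28,900) or statutory damages (€12,840): €28,900
Trebled: 3 × €28,900 = €86,700
Attorney fees: 20% of €86,700 = €17,340
Total before cap: €86,700 + €17,340 = €104,040
Cap at €188,900: €104,040 is within the cap, no reduction.

€104,040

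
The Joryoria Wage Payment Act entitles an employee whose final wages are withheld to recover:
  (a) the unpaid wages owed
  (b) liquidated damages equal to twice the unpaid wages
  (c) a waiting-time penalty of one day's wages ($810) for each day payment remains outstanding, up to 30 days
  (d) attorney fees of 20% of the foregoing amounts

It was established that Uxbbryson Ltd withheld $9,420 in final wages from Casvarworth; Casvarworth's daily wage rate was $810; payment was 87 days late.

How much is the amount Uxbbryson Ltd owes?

$63,072

Doubled: 2 × $9,420 = $18,840
Penalty days: min(87, 30) = 30
Waiting-time penalty: 30 × $810 = $24,300
Subtotal: $9,420 + $18,840 + $24,300 = $52,560
Attorney fees: 20% of $52,560 = $10,512
Total award: $52,560 + $10,512 = $63,072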